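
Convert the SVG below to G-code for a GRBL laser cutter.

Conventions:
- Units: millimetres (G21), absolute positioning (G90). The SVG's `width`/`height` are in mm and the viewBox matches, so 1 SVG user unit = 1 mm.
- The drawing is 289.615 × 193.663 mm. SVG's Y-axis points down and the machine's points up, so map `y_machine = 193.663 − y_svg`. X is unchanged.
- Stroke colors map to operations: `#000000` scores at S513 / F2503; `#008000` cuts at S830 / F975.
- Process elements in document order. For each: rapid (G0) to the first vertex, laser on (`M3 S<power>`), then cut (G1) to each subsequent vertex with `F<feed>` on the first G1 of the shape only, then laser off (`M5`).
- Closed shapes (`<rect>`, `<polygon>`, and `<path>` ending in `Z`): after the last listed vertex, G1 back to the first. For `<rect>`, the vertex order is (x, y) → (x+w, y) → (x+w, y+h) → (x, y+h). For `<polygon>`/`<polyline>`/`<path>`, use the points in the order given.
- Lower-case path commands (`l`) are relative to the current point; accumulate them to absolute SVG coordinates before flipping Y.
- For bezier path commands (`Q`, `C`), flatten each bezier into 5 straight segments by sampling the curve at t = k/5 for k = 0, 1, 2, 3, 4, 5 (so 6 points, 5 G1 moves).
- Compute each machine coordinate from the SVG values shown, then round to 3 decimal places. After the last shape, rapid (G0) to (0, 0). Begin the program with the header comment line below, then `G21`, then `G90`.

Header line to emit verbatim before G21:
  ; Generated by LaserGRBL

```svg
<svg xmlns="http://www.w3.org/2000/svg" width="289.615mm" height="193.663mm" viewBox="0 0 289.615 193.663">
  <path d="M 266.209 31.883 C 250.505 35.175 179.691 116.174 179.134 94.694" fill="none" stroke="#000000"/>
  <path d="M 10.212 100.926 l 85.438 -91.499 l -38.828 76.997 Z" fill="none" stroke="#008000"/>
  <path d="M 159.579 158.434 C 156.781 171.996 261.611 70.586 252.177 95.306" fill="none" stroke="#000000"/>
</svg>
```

viewBox `0 0 289.615 193.663` with mm width/height → 1 unit = 1 mm. Flip: y_m = 193.663 − y_svg.

**Shape 1** — `<path>` cubic bezier, stroke `#000000` → score (S513, F2503). Control points (SVG): P0=(266.209,31.883), P1=(250.505,35.175), P2=(179.691,116.174), P3=(179.134,94.694); sampled at t=k/5. Machine vertices: (266.209,161.780) → (251.176,151.921) → (228.935,132.062) → (205.502,110.851) → (186.896,96.937) → (179.134,98.969). Open path.

**Shape 2** — `<path>` closed polygon, stroke `#008000` → cut (S830, F975). Machine vertices: (10.212,92.737) → (95.650,184.236) → (56.822,107.239) → (10.212,92.737). Closed: final G1 returns to the first vertex.

**Shape 3** — `<path>` cubic bezier, stroke `#000000` → score (S513, F2503). Control points (SVG): P0=(159.579,158.434), P1=(156.781,171.996), P2=(261.611,70.586), P3=(252.177,95.306); sampled at t=k/5. Machine vertices: (159.579,35.229) → (169.040,38.960) → (193.682,58.711) → (222.852,82.909) → (245.901,99.982) → (252.177,98.357). Open path.

; Generated by LaserGRBL
G21
G90
G0 X266.209 Y161.780
M3 S513
G1 X251.176 Y151.921 F2503
G1 X228.935 Y132.062
G1 X205.502 Y110.851
G1 X186.896 Y96.937
G1 X179.134 Y98.969
M5
G0 X10.212 Y92.737
M3 S830
G1 X95.650 Y184.236 F975
G1 X56.822 Y107.239
G1 X10.212 Y92.737
M5
G0 X159.579 Y35.229
M3 S513
G1 X169.040 Y38.960 F2503
G1 X193.682 Y58.711
G1 X222.852 Y82.909
G1 X245.901 Y99.982
G1 X252.177 Y98.357
M5
G0 X0.000 Y0.000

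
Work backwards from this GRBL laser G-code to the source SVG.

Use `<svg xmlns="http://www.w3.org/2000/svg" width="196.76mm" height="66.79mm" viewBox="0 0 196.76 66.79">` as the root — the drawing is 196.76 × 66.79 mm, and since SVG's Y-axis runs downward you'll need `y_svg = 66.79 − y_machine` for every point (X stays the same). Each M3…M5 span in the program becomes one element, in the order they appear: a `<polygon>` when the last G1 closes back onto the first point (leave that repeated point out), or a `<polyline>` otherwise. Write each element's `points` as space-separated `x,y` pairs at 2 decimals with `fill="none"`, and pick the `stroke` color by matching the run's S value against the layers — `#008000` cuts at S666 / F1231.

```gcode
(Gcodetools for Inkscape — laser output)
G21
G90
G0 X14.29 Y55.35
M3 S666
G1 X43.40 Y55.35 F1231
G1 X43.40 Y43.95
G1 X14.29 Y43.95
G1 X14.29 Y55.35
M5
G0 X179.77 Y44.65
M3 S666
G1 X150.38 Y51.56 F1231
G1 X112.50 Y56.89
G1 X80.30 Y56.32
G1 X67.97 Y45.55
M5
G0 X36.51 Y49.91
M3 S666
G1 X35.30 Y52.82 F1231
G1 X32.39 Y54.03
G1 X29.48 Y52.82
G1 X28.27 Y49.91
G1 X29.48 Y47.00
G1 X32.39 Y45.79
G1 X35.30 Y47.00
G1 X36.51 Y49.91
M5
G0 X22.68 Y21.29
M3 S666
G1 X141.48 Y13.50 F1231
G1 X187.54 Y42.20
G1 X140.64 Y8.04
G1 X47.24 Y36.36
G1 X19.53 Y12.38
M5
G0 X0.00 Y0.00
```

<svg xmlns="http://www.w3.org/2000/svg" width="196.76mm" height="66.79mm" viewBox="0 0 196.76 66.79">
  <polygon points="14.29,11.44 43.40,11.44 43.40,22.84 14.29,22.84" fill="none" stroke="#008000"/>
  <polyline points="179.77,22.14 150.38,15.23 112.50,9.90 80.30,10.47 67.97,21.24" fill="none" stroke="#008000"/>
  <polygon points="36.51,16.88 35.30,13.97 32.39,12.76 29.48,13.97 28.27,16.88 29.48,19.79 32.39,21.00 35.30,19.79" fill="none" stroke="#008000"/>
  <polyline points="22.68,45.50 141.48,53.29 187.54,24.59 140.64,58.75 47.24,30.43 19.53,54.41" fill="none" stroke="#008000"/>
</svg>

y_svg = 66.79 − y_m. Every run uses S666, so all elements get stroke `#008000` (cut).

[1] closed run; points: 14.29,11.44 43.40,11.44 43.40,22.84 14.29,22.84

[2] open run; points: 179.77,22.14 150.38,15.23 112.50,9.90 80.30,10.47 67.97,21.24

[3] closed run; points: 36.51,16.88 35.30,13.97 32.39,12.76 29.48,13.97 28.27,16.88 29.48,19.79 32.39,21.00 35.30,19.79

[4] open run; points: 22.68,45.50 141.48,53.29 187.54,24.59 140.64,58.75 47.24,30.43 19.53,54.41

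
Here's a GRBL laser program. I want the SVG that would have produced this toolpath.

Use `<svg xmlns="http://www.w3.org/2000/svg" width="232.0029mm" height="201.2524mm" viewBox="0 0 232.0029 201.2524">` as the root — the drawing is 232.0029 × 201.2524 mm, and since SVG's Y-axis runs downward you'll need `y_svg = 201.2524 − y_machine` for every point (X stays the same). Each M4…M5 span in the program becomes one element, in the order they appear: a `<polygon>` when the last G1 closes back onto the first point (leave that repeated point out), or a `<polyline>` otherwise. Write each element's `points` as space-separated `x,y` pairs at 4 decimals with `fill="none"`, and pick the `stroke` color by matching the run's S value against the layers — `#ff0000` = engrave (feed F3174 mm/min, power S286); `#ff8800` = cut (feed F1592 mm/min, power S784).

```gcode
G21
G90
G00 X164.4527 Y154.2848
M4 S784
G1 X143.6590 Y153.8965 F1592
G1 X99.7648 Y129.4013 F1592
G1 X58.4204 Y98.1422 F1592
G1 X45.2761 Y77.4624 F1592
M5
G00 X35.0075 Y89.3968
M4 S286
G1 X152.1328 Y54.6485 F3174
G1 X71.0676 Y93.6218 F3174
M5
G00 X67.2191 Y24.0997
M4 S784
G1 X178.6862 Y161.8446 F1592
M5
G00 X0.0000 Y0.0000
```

<svg xmlns="http://www.w3.org/2000/svg" width="232.0029mm" height="201.2524mm" viewBox="0 0 232.0029 201.2524">
  <polyline points="164.4527,46.9676 143.6590,47.3559 99.7648,71.8511 58.4204,103.1102 45.2761,123.7900" fill="none" stroke="#ff8800"/>
  <polyline points="35.0075,111.8556 152.1328,146.6039 71.0676,107.6306" fill="none" stroke="#ff0000"/>
  <polyline points="67.2191,177.1527 178.6862,39.4078" fill="none" stroke="#ff8800"/>
</svg>

Each laser-on run becomes one SVG element. Flip Y back into SVG space with y_svg = 201.2524 − y_machine.

Run 1: S784 ⇒ cut layer `#ff8800`. The run is open, so emit a `<polyline>` with points (Y-flipped): 164.4527,46.9676 143.6590,47.3559 99.7648,71.8511 58.4204,103.1102 45.2761,123.7900.

Run 2: power S286 maps to stroke `#ff0000` (engrave). The run is open, so emit a `<polyline>` with points (Y-flipped): 35.0075,111.8556 152.1328,146.6039 71.0676,107.6306.

Run 3: the run's S784 means `#ff8800` (cut). The run is open, so emit a `<polyline>` with points (Y-flipped): 67.2191,177.1527 178.6862,39.4078.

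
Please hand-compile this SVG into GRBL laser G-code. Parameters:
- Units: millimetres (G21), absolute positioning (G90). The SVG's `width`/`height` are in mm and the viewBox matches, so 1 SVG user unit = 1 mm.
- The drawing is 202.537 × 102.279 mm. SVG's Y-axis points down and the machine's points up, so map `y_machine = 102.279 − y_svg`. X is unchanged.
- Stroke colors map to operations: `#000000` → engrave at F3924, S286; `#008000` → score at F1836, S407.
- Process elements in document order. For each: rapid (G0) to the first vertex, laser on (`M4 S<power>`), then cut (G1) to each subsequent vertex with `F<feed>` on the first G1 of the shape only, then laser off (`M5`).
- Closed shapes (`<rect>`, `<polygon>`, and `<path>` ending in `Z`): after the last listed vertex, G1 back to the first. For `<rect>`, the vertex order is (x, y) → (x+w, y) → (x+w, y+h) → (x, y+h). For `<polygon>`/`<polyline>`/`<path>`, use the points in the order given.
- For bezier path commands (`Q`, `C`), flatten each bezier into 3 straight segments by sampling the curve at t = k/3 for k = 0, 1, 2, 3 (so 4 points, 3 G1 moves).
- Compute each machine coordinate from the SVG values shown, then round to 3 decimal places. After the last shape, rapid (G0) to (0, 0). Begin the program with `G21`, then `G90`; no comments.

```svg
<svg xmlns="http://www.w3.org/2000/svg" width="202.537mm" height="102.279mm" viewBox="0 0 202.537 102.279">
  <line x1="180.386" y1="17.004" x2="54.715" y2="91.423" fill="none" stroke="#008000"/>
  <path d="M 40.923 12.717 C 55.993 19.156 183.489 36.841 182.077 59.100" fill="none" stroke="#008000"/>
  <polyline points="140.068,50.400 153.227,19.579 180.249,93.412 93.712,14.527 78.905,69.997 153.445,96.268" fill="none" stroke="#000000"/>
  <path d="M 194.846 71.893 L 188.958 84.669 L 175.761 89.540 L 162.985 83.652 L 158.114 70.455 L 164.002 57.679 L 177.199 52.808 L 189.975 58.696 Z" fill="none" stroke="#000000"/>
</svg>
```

Since the viewBox matches the mm dimensions, user units are millimetres directly. The only transform is the Y-flip y_m = 102.279 − y_svg.

Shape 1 is a line segment drawn with `<line>`. Its stroke #008000 means score at S407, F1836. After flipping Y the toolpath is (180.386,85.275) → (54.715,10.856).

Shape 2 is a cubic bezier drawn with `<path>`. Its stroke #008000 means score at S407, F1836. After flipping Y the toolpath is (40.923,89.562) → (84.530,79.621) → (149.458,63.666) → (182.077,43.179).

Shape 3 is a open polyline drawn with `<polyline>`. Its stroke #000000 means engrave at S286, F3924. After flipping Y the toolpath is (140.068,51.879) → (153.227,82.700) → (180.249,8.867) → (93.712,87.752) → (78.905,32.282) → (153.445,6.011).

Shape 4 is a regular polygon drawn with `<path>`. Its stroke #000000 means engrave at S286, F3924. After flipping Y the toolpath is (194.846,30.386) → (188.958,17.610) → (175.761,12.739) → (162.985,18.627) → (158.114,31.824) → (164.002,44.600) → (177.199,49.471) → (189.975,43.583) → (194.846,30.386), returning to the start.

G21
G90
G0 X180.386 Y85.275
M4 S407
G1 X54.715 Y10.856 F1836
M5
G0 X40.923 Y89.562
M4 S407
G1 X84.530 Y79.621 F1836
G1 X149.458 Y63.666
G1 X182.077 Y43.179
M5
G0 X140.068 Y51.879
M4 S286
G1 X153.227 Y82.700 F3924
G1 X180.249 Y8.867
G1 X93.712 Y87.752
G1 X78.905 Y32.282
G1 X153.445 Y6.011
M5
G0 X194.846 Y30.386
M4 S286
G1 X188.958 Y17.610 F3924
G1 X175.761 Y12.739
G1 X162.985 Y18.627
G1 X158.114 Y31.824
G1 X164.002 Y44.600
G1 X177.199 Y49.471
G1 X189.975 Y43.583
G1 X194.846 Y30.386
M5
G0 X0.000 Y0.000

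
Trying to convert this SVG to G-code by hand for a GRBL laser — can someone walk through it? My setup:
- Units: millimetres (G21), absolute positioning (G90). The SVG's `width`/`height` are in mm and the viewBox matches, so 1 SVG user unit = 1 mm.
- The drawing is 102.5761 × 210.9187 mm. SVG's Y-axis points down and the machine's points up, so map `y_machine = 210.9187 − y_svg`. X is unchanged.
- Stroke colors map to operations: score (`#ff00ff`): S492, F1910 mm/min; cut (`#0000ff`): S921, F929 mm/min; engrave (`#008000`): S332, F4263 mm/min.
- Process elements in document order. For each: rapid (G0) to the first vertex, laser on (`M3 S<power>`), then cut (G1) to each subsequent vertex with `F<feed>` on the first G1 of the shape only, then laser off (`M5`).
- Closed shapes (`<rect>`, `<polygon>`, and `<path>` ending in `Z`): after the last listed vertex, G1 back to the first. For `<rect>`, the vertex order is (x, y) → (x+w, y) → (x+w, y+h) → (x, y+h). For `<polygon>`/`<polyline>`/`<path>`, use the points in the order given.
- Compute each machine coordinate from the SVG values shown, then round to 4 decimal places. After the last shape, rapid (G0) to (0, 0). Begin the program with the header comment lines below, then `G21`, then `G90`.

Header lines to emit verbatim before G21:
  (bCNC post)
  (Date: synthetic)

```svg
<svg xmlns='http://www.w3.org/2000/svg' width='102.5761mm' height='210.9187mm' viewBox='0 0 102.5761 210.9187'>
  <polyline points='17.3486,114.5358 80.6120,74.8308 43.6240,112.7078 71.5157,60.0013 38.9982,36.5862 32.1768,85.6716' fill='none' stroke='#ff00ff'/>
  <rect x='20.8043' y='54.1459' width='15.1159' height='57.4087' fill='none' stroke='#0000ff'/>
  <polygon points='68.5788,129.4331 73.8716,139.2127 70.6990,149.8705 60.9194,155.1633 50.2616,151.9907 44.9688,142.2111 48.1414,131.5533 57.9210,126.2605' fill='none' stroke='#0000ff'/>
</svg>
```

Since the viewBox matches the mm dimensions, user units are millimetres directly. The only transform is the Y-flip y_m = 210.9187 − y_svg.

Shape 1 is a open polyline drawn with `<polyline>`. Its stroke #ff00ff means score at S492, F1910. After flipping Y the toolpath is (17.3486,96.3829) → (80.6120,136.0879) → (43.6240,98.2109) → (71.5157,150.9174) → (38.9982,174.3325) → (32.1768,125.2471).

Shape 2 is a rectangle drawn with `<rect>`. Its stroke #0000ff means cut at S921, F929. After flipping Y the toolpath is (20.8043,156.7728) → (35.9202,156.7728) → (35.9202,99.3641) → (20.8043,99.3641) → (20.8043,156.7728), returning to the start.

Shape 3 is a regular polygon drawn with `<polygon>`. Its stroke #0000ff means cut at S921, F929. After flipping Y the toolpath is (68.5788,81.4856) → (73.8716,71.7060) → (70.6990,61.0482) → (60.9194,55.7554) → (50.2616,58.9280) → (44.9688,68.7076) → (48.1414,79.3654) → (57.9210,84.6582) → (68.5788,81.4856), returning to the start.

(bCNC post)
(Date: synthetic)
G21
G90
G0 X17.3486 Y96.3829
M3 S492
G1 X80.6120 Y136.0879 F1910
G1 X43.6240 Y98.2109
G1 X71.5157 Y150.9174
G1 X38.9982 Y174.3325
G1 X32.1768 Y125.2471
M5
G0 X20.8043 Y156.7728
M3 S921
G1 X35.9202 Y156.7728 F929
G1 X35.9202 Y99.3641
G1 X20.8043 Y99.3641
G1 X20.8043 Y156.7728
M5
G0 X68.5788 Y81.4856
M3 S921
G1 X73.8716 Y71.7060 F929
G1 X70.6990 Y61.0482
G1 X60.9194 Y55.7554
G1 X50.2616 Y58.9280
G1 X44.9688 Y68.7076
G1 X48.1414 Y79.3654
G1 X57.9210 Y84.6582
G1 X68.5788 Y81.4856
M5
G0 X0.0000 Y0.0000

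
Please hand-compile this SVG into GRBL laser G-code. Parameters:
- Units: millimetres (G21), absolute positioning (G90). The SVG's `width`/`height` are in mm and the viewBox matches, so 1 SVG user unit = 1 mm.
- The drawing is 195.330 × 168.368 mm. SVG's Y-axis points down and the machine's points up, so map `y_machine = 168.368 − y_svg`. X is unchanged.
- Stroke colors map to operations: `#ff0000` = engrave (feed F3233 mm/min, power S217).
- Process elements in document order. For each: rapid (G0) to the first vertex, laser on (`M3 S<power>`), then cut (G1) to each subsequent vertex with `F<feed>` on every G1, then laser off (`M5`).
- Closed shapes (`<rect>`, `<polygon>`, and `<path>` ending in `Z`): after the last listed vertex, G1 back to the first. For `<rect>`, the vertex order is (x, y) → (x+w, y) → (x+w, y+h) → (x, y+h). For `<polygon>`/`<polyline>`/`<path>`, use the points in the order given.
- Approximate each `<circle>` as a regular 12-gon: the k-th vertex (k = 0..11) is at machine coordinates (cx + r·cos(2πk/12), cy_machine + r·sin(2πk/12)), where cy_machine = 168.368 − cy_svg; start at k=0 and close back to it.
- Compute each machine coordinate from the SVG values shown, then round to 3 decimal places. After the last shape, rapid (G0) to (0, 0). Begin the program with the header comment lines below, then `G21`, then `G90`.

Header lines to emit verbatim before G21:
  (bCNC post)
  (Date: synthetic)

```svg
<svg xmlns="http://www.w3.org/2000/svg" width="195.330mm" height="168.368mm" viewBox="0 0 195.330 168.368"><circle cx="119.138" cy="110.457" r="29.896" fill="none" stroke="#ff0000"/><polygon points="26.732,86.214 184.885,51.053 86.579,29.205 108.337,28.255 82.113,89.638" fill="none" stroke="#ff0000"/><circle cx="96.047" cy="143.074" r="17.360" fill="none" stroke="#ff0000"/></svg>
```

Since the viewBox matches the mm dimensions, user units are millimetres directly. The only transform is the Y-flip y_m = 168.368 − y_svg.

Shape 1 is a circle drawn with `<circle>`. Its stroke #ff0000 means engrave at S217, F3233. After flipping Y the toolpath is (149.034,57.911) → (145.029,72.859) → (134.086,83.802) → (119.138,87.807) → (104.190,83.802) → (93.247,72.859) → (89.242,57.911) → (93.247,42.963) → (104.190,32.020) → (119.138,28.015) → (134.086,32.020) → (145.029,42.963) → (149.034,57.911), returning to the start.

Shape 2 is a closed polygon drawn with `<polygon>`. Its stroke #ff0000 means engrave at S217, F3233. After flipping Y the toolpath is (26.732,82.154) → (184.885,117.315) → (86.579,139.163) → (108.337,140.113) → (82.113,78.730) → (26.732,82.154), returning to the start.

Shape 3 is a circle drawn with `<circle>`. Its stroke #ff0000 means engrave at S217, F3233. After flipping Y the toolpath is (113.407,25.294) → (111.081,33.974) → (104.727,40.328) → (96.047,42.654) → (87.367,40.328) → (81.013,33.974) → (78.687,25.294) → (81.013,16.614) → (87.367,10.260) → (96.047,7.934) → (104.727,10.260) → (111.081,16.614) → (113.407,25.294), returning to the start.

(bCNC post)
(Date: synthetic)
G21
G90
G0 X149.034 Y57.911
M3 S217
G1 X145.029 Y72.859 F3233
G1 X134.086 Y83.802 F3233
G1 X119.138 Y87.807 F3233
G1 X104.190 Y83.802 F3233
G1 X93.247 Y72.859 F3233
G1 X89.242 Y57.911 F3233
G1 X93.247 Y42.963 F3233
G1 X104.190 Y32.020 F3233
G1 X119.138 Y28.015 F3233
G1 X134.086 Y32.020 F3233
G1 X145.029 Y42.963 F3233
G1 X149.034 Y57.911 F3233
M5
G0 X26.732 Y82.154
M3 S217
G1 X184.885 Y117.315 F3233
G1 X86.579 Y139.163 F3233
G1 X108.337 Y140.113 F3233
G1 X82.113 Y78.730 F3233
G1 X26.732 Y82.154 F3233
M5
G0 X113.407 Y25.294
M3 S217
G1 X111.081 Y33.974 F3233
G1 X104.727 Y40.328 F3233
G1 X96.047 Y42.654 F3233
G1 X87.367 Y40.328 F3233
G1 X81.013 Y33.974 F3233
G1 X78.687 Y25.294 F3233
G1 X81.013 Y16.614 F3233
G1 X87.367 Y10.260 F3233
G1 X96.047 Y7.934 F3233
G1 X104.727 Y10.260 F3233
G1 X111.081 Y16.614 F3233
G1 X113.407 Y25.294 F3233
M5
G0 X0.000 Y0.000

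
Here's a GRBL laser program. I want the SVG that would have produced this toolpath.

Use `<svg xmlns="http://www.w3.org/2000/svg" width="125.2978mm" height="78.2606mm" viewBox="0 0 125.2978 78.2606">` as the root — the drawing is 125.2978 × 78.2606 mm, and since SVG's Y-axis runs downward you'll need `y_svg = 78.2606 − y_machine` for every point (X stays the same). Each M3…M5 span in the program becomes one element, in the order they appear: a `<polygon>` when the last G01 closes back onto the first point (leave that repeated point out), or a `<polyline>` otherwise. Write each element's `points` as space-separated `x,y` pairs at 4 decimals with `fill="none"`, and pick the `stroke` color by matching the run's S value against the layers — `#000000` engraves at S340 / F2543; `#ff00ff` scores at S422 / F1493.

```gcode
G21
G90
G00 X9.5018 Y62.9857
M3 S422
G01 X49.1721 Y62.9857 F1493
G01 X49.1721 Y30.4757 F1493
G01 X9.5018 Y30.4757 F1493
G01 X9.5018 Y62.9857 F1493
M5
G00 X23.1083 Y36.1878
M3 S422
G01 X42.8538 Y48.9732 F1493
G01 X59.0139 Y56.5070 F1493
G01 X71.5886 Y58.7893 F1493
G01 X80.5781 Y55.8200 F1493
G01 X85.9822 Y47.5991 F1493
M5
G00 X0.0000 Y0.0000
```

<svg xmlns="http://www.w3.org/2000/svg" width="125.2978mm" height="78.2606mm" viewBox="0 0 125.2978 78.2606">
  <polygon points="9.5018,15.2749 49.1721,15.2749 49.1721,47.7849 9.5018,47.7849" fill="none" stroke="#ff00ff"/>
  <polyline points="23.1083,42.0728 42.8538,29.2874 59.0139,21.7536 71.5886,19.4713 80.5781,22.4406 85.9822,30.6615" fill="none" stroke="#ff00ff"/>
</svg>

y_svg = 78.2606 − y_m. Every run uses S422, so all elements get stroke `#ff00ff` (score).

[1] closed run; points: 9.5018,15.2749 49.1721,15.2749 49.1721,47.7849 9.5018,47.7849

[2] open run; points: 23.1083,42.0728 42.8538,29.2874 59.0139,21.7536 71.5886,19.4713 80.5781,22.4406 85.9822,30.6615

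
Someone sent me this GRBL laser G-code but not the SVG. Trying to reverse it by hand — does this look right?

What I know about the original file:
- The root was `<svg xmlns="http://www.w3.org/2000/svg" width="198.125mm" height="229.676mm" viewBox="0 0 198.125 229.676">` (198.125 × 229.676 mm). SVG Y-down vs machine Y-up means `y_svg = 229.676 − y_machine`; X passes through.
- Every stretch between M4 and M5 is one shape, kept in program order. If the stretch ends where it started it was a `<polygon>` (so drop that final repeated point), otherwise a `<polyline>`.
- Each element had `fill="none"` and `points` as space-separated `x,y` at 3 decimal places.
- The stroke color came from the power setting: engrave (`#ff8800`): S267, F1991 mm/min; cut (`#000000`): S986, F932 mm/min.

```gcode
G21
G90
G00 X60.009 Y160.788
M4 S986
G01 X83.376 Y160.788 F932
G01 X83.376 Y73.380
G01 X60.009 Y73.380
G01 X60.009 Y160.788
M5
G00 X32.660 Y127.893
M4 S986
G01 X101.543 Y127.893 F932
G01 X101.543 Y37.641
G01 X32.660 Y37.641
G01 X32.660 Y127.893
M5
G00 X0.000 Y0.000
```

<svg xmlns="http://www.w3.org/2000/svg" width="198.125mm" height="229.676mm" viewBox="0 0 198.125 229.676">
  <polygon points="60.009,68.888 83.376,68.888 83.376,156.296 60.009,156.296" fill="none" stroke="#000000"/>
  <polygon points="32.660,101.783 101.543,101.783 101.543,192.035 32.660,192.035" fill="none" stroke="#000000"/>
</svg>

Machine Y-up, SVG Y-down with viewBox height 229.676, so y_svg = 229.676 − y_machine; X carries over. Every run uses S986, so all elements get stroke `#000000` (cut).

Run 1: The run returns to its start, so emit a `<polygon>` with points (Y-flipped): 60.009,68.888 83.376,68.888 83.376,156.296 60.009,156.296.

Run 2: The run returns to its start, so emit a `<polygon>` with points (Y-flipped): 32.660,101.783 101.543,101.783 101.543,192.035 32.660,192.035.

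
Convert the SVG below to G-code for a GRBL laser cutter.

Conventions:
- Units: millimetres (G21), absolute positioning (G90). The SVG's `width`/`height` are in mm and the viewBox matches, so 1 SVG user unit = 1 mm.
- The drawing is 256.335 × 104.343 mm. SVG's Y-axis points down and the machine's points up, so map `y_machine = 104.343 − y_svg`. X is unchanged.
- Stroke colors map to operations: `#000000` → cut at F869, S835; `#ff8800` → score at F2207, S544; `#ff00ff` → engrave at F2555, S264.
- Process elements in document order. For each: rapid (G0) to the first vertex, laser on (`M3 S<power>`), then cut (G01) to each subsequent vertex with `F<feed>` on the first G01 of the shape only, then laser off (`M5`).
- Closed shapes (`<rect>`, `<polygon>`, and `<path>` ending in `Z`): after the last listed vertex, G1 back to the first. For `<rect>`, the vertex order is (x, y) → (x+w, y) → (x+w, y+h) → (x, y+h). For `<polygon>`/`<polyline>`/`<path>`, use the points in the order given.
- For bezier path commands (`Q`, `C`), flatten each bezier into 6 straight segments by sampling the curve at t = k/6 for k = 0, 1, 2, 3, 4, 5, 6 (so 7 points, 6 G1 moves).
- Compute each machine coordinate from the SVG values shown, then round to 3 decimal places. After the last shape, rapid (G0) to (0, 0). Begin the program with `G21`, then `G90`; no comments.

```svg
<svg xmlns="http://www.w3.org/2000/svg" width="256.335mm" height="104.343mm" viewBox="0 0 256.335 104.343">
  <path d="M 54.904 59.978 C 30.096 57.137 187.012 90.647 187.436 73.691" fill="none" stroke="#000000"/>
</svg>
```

1 u = 1 mm; y_m = 104.343 − y.

[1] `<path>` cubic bezier, #000000→cut S835 F869: (54.904,44.365) → (56.078,43.158) → (78.144,38.304) → (111.708,32.215) → (147.375,27.303) → (175.749,25.978) → (187.436,30.652)

G21
G90
G0 X54.904 Y44.365
M3 S835
G01 X56.078 Y43.158 F869
G01 X78.144 Y38.304
G01 X111.708 Y32.215
G01 X147.375 Y27.303
G01 X175.749 Y25.978
G01 X187.436 Y30.652
M5
G0 X0.000 Y0.000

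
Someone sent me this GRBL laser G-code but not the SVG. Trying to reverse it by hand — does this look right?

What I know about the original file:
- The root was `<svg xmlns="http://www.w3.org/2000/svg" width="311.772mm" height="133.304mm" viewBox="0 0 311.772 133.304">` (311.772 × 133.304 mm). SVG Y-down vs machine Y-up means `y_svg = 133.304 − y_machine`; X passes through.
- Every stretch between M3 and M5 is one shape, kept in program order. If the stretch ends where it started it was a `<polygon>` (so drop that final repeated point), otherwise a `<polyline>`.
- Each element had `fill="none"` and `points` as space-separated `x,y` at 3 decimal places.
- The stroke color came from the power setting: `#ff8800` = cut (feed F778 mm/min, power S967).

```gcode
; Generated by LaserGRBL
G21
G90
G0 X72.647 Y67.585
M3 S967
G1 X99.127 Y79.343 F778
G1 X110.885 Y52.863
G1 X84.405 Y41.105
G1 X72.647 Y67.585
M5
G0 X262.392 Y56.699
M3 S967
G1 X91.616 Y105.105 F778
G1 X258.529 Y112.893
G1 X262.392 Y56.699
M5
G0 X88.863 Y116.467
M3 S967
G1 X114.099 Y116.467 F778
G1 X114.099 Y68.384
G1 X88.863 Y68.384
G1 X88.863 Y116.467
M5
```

<svg xmlns="http://www.w3.org/2000/svg" width="311.772mm" height="133.304mm" viewBox="0 0 311.772 133.304">
  <polygon points="72.647,65.719 99.127,53.961 110.885,80.441 84.405,92.199" fill="none" stroke="#ff8800"/>
  <polygon points="262.392,76.605 91.616,28.199 258.529,20.411" fill="none" stroke="#ff8800"/>
  <polygon points="88.863,16.837 114.099,16.837 114.099,64.920 88.863,64.920" fill="none" stroke="#ff8800"/>
</svg>

Machine Y-up, SVG Y-down with viewBox height 133.304, so y_svg = 133.304 − y_machine; X carries over. Every run uses S967, so all elements get stroke `#ff8800` (cut).

Run 1: The run returns to its start, so emit a `<polygon>` with points (Y-flipped): 72.647,65.719 99.127,53.961 110.885,80.441 84.405,92.199.

Run 2: The run returns to its start, so emit a `<polygon>` with points (Y-flipped): 262.392,76.605 91.616,28.199 258.529,20.411.

Run 3: The run returns to its start, so emit a `<polygon>` with points (Y-flipped): 88.863,16.837 114.099,16.837 114.099,64.920 88.863,64.920.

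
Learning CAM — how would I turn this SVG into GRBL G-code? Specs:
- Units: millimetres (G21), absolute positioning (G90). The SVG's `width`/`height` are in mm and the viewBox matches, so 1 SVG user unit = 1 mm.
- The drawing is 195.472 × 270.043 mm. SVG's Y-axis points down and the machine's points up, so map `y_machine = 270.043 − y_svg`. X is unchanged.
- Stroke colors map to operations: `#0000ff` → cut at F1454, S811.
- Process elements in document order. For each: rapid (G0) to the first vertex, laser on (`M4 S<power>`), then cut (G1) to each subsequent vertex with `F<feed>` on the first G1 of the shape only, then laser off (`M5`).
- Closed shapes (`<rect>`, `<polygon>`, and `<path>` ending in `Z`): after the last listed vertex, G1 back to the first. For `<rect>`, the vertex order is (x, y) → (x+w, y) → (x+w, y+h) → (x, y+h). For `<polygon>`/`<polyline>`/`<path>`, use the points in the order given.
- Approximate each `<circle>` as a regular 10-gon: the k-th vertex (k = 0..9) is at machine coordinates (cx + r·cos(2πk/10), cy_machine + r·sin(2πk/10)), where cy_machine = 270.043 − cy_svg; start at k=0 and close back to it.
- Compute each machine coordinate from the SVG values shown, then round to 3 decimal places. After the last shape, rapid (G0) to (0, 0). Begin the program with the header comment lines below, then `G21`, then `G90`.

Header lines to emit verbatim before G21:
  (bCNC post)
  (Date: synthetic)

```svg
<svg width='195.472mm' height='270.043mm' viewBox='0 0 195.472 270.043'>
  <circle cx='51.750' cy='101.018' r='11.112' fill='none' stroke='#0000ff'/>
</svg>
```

Since the viewBox matches the mm dimensions, user units are millimetres directly. The only transform is the Y-flip y_m = 270.043 − y_svg.

Shape 1 is a circle drawn with `<circle>`. Its stroke #0000ff means cut at S811, F1454. After flipping Y the toolpath is (62.862,169.025) → (60.740,175.556) → (55.184,179.593) → (48.316,179.593) → (42.760,175.556) → (40.638,169.025) → (42.760,162.494) → (48.316,158.457) → (55.184,158.457) → (60.740,162.494) → (62.862,169.025), returning to the start.

(bCNC post)
(Date: synthetic)
G21
G90
G0 X62.862 Y169.025
M4 S811
G1 X60.740 Y175.556 F1454
G1 X55.184 Y179.593
G1 X48.316 Y179.593
G1 X42.760 Y175.556
G1 X40.638 Y169.025
G1 X42.760 Y162.494
G1 X48.316 Y158.457
G1 X55.184 Y158.457
G1 X60.740 Y162.494
G1 X62.862 Y169.025
M5
G0 X0.000 Y0.000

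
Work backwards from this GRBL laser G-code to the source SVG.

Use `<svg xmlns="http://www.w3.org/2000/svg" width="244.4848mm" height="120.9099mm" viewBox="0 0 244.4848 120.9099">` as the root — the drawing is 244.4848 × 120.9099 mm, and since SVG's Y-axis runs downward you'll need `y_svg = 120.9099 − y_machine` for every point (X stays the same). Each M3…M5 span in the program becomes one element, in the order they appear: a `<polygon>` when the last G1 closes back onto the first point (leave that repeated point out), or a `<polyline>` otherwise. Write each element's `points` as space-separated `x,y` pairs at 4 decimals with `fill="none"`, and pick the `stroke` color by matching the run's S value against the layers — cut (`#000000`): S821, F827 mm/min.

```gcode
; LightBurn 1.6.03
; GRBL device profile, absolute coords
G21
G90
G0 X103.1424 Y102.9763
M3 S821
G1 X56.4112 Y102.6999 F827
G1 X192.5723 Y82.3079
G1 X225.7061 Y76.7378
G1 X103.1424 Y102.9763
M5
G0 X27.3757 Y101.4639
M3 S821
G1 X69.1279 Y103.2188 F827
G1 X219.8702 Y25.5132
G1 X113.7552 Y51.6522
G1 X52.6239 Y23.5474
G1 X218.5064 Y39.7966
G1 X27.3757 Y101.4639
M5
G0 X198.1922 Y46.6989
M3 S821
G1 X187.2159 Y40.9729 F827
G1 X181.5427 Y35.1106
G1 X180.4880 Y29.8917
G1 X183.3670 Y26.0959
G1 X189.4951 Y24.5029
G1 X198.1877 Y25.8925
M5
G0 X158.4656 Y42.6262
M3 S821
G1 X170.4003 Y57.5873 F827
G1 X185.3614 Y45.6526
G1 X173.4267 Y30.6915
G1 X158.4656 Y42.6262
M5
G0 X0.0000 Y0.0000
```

y_svg = 120.9099 − y_m. Every run uses S821, so all elements get stroke `#000000` (cut).

[1] closed run; points: 103.1424,17.9336 56.4112,18.2100 192.5723,38.6020 225.7061,44.1721

[2] closed run; points: 27.3757,19.4460 69.1279,17.6911 219.8702,95.3967 113.7552,69.2577 52.6239,97.3625 218.5064,81.1133

[3] open run; points: 198.1922,74.2110 187.2159,79.9370 181.5427,85.7993 180.4880,91.0182 183.3670,94.8140 189.4951,96.4070 198.1877,95.0174

[4] closed run; points: 158.4656,78.2837 170.4003,63.3226 185.3614,75.2573 173.4267,90.2184

<svg xmlns="http://www.w3.org/2000/svg" width="244.4848mm" height="120.9099mm" viewBox="0 0 244.4848 120.9099">
  <polygon points="103.1424,17.9336 56.4112,18.2100 192.5723,38.6020 225.7061,44.1721" fill="none" stroke="#000000"/>
  <polygon points="27.3757,19.4460 69.1279,17.6911 219.8702,95.3967 113.7552,69.2577 52.6239,97.3625 218.5064,81.1133" fill="none" stroke="#000000"/>
  <polyline points="198.1922,74.2110 187.2159,79.9370 181.5427,85.7993 180.4880,91.0182 183.3670,94.8140 189.4951,96.4070 198.1877,95.0174" fill="none" stroke="#000000"/>
  <polygon points="158.4656,78.2837 170.4003,63.3226 185.3614,75.2573 173.4267,90.2184" fill="none" stroke="#000000"/>
</svg>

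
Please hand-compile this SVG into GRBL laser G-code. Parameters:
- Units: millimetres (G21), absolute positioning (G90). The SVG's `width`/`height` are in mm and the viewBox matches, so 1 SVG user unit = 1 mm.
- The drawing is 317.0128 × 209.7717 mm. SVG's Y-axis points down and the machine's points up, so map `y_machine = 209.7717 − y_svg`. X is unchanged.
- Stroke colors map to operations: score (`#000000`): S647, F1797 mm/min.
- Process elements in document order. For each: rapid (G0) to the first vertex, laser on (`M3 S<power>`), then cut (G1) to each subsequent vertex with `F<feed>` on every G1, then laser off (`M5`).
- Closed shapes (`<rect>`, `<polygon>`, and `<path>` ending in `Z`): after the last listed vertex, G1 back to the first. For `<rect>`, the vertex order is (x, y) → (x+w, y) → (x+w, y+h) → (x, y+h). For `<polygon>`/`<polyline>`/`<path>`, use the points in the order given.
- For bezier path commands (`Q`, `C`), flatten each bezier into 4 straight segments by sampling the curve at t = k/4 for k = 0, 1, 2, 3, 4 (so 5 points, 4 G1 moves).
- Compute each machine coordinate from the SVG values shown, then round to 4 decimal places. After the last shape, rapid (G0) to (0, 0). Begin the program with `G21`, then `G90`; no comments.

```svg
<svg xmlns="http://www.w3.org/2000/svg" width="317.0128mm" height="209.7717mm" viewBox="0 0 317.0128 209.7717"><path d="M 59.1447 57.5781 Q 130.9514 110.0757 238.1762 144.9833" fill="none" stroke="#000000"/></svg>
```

G21
G90
G0 X59.1447 Y152.1936
M3 S647
G1 X97.2617 Y127.0442 F1797
G1 X139.8059 Y104.0935 F1797
G1 X186.7774 Y83.3416 F1797
G1 X238.1762 Y64.7884 F1797
M5
G0 X0.0000 Y0.0000

viewBox `0 0 317.0128 209.7717` with mm width/height → 1 unit = 1 mm. Flip: y_m = 209.7717 − y_svg.

**Shape 1** — `<path>` quadratic bezier, stroke `#000000` → score (S647, F1797). Control points (SVG): P0=(59.1447,57.5781), P1=(130.9514,110.0757), P2=(238.1762,144.9833); sampled at t=k/4. Machine vertices: (59.1447,152.1936) → (97.2617,127.0442) → (139.8059,104.0935) → (186.7774,83.3416) → (238.1762,64.7884). Open path.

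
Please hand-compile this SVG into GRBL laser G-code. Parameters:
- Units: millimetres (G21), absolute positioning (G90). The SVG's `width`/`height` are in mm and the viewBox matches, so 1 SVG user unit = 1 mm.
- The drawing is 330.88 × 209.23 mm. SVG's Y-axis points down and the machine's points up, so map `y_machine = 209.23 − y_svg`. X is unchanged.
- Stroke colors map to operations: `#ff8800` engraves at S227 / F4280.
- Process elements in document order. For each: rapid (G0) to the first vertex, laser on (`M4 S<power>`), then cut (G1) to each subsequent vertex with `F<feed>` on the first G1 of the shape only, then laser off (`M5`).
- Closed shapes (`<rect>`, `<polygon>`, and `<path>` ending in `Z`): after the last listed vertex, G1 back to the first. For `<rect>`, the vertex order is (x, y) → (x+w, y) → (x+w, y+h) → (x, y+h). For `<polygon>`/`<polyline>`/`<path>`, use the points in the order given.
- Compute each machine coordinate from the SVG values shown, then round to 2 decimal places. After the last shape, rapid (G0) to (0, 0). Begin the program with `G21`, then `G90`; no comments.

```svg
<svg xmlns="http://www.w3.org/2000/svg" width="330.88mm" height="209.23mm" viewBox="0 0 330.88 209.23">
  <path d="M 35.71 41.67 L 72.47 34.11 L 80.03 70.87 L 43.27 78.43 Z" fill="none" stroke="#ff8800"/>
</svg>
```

Since the viewBox matches the mm dimensions, user units are millimetres directly. The only transform is the Y-flip y_m = 209.23 − y_svg.

Shape 1 is a regular polygon drawn with `<path>`. Its stroke #ff8800 means engrave at S227, F4280. After flipping Y the toolpath is (35.71,167.56) → (72.47,175.12) → (80.03,138.36) → (43.27,130.80) → (35.71,167.56), returning to the start.

G21
G90
G0 X35.71 Y167.56
M4 S227
G1 X72.47 Y175.12 F4280
G1 X80.03 Y138.36
G1 X43.27 Y130.80
G1 X35.71 Y167.56
M5
G0 X0.00 Y0.00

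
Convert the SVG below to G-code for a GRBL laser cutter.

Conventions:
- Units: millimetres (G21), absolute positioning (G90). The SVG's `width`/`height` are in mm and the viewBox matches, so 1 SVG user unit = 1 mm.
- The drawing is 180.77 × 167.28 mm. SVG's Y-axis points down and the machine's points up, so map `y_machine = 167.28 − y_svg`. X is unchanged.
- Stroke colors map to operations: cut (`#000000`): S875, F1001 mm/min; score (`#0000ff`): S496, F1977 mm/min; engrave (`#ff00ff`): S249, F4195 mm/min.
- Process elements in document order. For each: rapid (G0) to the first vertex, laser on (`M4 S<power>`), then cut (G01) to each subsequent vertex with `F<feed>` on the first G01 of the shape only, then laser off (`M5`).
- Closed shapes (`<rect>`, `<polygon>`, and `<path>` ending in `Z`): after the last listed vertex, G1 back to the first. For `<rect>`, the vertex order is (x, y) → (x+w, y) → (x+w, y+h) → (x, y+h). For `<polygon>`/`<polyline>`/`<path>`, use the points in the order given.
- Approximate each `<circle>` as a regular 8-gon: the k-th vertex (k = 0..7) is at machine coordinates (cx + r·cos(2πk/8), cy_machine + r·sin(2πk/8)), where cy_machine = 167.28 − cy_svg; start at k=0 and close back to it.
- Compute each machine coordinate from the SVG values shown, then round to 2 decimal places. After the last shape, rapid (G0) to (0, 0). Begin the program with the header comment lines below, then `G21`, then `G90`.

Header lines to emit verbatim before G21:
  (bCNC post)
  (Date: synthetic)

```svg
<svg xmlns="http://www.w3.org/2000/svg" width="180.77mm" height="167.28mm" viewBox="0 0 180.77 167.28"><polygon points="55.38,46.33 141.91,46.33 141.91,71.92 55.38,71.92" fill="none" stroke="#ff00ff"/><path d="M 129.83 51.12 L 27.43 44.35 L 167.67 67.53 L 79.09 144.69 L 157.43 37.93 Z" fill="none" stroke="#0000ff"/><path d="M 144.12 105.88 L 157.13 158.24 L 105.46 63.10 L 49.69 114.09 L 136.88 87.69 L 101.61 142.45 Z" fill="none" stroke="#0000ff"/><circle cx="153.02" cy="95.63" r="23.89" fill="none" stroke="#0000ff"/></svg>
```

Since the viewBox matches the mm dimensions, user units are millimetres directly. The only transform is the Y-flip y_m = 167.28 − y_svg.

Shape 1 is a rectangle drawn with `<polygon>`. Its stroke #ff00ff means engrave at S249, F4195. After flipping Y the toolpath is (55.38,120.95) → (141.91,120.95) → (141.91,95.36) → (55.38,95.36) → (55.38,120.95), returning to the start.

Shape 2 is a closed polygon drawn with `<path>`. Its stroke #0000ff means score at S496, F1977. After flipping Y the toolpath is (129.83,116.16) → (27.43,122.93) → (167.67,99.75) → (79.09,22.59) → (157.43,129.35) → (129.83,116.16), returning to the start.

Shape 3 is a closed polygon drawn with `<path>`. Its stroke #0000ff means score at S496, F1977. After flipping Y the toolpath is (144.12,61.40) → (157.13,9.04) → (105.46,104.18) → (49.69,53.19) → (136.88,79.59) → (101.61,24.83) → (144.12,61.40), returning to the start.

Shape 4 is a circle drawn with `<circle>`. Its stroke #0000ff means score at S496, F1977. After flipping Y the toolpath is (176.91,71.65) → (169.91,88.54) → (153.02,95.54) → (136.13,88.54) → (129.13,71.65) → (136.13,54.76) → (153.02,47.76) → (169.91,54.76) → (176.91,71.65), returning to the start.

(bCNC post)
(Date: synthetic)
G21
G90
G0 X55.38 Y120.95
M4 S249
G01 X141.91 Y120.95 F4195
G01 X141.91 Y95.36
G01 X55.38 Y95.36
G01 X55.38 Y120.95
M5
G0 X129.83 Y116.16
M4 S496
G01 X27.43 Y122.93 F1977
G01 X167.67 Y99.75
G01 X79.09 Y22.59
G01 X157.43 Y129.35
G01 X129.83 Y116.16
M5
G0 X144.12 Y61.40
M4 S496
G01 X157.13 Y9.04 F1977
G01 X105.46 Y104.18
G01 X49.69 Y53.19
G01 X136.88 Y79.59
G01 X101.61 Y24.83
G01 X144.12 Y61.40
M5
G0 X176.91 Y71.65
M4 S496
G01 X169.91 Y88.54 F1977
G01 X153.02 Y95.54
G01 X136.13 Y88.54
G01 X129.13 Y71.65
G01 X136.13 Y54.76
G01 X153.02 Y47.76
G01 X169.91 Y54.76
G01 X176.91 Y71.65
M5
G0 X0.00 Y0.00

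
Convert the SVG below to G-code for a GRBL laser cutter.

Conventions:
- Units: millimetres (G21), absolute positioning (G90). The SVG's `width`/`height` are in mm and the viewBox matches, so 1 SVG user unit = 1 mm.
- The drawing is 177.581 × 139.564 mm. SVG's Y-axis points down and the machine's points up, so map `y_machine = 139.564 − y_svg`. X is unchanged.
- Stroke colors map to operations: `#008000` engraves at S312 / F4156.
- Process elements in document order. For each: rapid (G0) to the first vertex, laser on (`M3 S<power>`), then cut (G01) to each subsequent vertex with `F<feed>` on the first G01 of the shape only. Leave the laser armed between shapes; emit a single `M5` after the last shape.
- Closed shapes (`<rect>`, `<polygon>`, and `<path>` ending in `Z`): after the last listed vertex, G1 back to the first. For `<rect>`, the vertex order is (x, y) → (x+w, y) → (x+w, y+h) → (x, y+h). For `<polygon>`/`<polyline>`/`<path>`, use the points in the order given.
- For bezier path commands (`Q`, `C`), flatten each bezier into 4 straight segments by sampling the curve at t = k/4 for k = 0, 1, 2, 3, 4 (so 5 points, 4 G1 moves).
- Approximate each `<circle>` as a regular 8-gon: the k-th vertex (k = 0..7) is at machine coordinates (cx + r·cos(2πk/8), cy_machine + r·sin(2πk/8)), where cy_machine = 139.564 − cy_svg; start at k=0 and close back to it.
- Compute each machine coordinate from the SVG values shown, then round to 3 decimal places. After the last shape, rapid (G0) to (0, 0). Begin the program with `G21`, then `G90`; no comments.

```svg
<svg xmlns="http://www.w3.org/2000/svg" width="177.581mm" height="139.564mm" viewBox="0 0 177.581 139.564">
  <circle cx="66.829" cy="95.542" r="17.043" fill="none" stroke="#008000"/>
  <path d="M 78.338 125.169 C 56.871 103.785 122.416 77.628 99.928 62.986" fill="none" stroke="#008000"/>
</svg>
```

Since the viewBox matches the mm dimensions, user units are millimetres directly. The only transform is the Y-flip y_m = 139.564 − y_svg.

Shape 1 is a circle drawn with `<circle>`. Its stroke #008000 means engrave at S312, F4156. After flipping Y the toolpath is (83.872,44.022) → (78.880,56.073) → (66.829,61.065) → (54.778,56.073) → (49.786,44.022) → (54.778,31.971) → (66.829,26.979) → (78.880,31.971) → (83.872,44.022), returning to the start.

Shape 2 is a cubic bezier drawn with `<path>`. Its stroke #008000 means engrave at S312, F4156. After flipping Y the toolpath is (78.338,14.395) → (75.817,31.073) → (89.516,48.015) → (103.023,63.692) → (99.928,76.578).

G21
G90
G0 X83.872 Y44.022
M3 S312
G01 X78.880 Y56.073 F4156
G01 X66.829 Y61.065
G01 X54.778 Y56.073
G01 X49.786 Y44.022
G01 X54.778 Y31.971
G01 X66.829 Y26.979
G01 X78.880 Y31.971
G01 X83.872 Y44.022
G0 X78.338 Y14.395
M3 S312
G01 X75.817 Y31.073 F4156
G01 X89.516 Y48.015
G01 X103.023 Y63.692
G01 X99.928 Y76.578
M5
G0 X0.000 Y0.000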